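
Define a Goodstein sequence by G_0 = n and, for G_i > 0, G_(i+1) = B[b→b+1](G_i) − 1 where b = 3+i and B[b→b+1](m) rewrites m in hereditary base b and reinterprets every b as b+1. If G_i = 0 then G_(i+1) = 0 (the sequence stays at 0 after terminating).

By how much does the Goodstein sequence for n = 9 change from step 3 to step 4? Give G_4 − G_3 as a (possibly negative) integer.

2

G_0 = 9. HB_3(9) = 3^2. Bump = 16. G_1 = 15.
G_1 = 15. HB_4(15) = 3·4 + 3. Bump = 18. G_2 = 17.
G_2 = 17. HB_5(17) = 3·5 + 2. Bump = 20. G_3 = 19.
G_3 = 19. HB_6(19) = 3·6 + 1. Bump = 22. G_4 = 21.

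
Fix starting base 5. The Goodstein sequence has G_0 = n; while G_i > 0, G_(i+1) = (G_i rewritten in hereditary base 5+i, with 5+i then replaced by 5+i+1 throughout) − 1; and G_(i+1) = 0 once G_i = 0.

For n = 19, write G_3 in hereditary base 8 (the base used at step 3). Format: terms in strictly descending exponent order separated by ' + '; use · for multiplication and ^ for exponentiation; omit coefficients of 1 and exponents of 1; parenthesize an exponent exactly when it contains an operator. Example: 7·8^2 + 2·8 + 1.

i=0: 19 = 3·5 + 4 (b=5); 5→6: 3·6 + 4 = 22; 22−1 = 21
i=1: 21 = 3·6 + 3 (b=6); 6→7: 3·7 + 3 = 24; 24−1 = 23
i=2: 23 = 3·7 + 2 (b=7); 7→8: 3·8 + 2 = 26; 26−1 = 25
i=3: 25 = 3·8 + 1 (b=8); 8→9: 3·9 + 1 = 28; 28−1 = 27

3·8 + 1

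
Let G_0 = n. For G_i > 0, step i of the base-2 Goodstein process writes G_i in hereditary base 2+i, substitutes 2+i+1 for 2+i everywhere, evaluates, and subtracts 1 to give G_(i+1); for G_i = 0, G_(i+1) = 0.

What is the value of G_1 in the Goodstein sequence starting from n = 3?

3

[0] 3 ≡ 2 + 1 (base 2). Lift 3: 4. −1: 3.
[1] 3 ≡ 3 (base 3). Lift 4: 4. −1: 3.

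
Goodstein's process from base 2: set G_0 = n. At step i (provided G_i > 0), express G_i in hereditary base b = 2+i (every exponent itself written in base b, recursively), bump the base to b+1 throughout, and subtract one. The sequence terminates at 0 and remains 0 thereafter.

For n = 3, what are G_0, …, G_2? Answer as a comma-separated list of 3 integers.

3, 3, 3

3 —HB2→ 2 + 1 —bump→ 3 + 1 = 4 —(−1)→ 3
3 —HB3→ 3 —bump→ 4 = 4 —(−1)→ 3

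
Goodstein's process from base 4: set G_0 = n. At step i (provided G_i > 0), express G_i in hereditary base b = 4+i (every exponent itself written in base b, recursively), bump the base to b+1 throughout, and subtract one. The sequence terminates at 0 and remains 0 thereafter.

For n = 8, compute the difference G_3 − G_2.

8 —HB4→ 2·4 —bump→ 2·5 = 10 —(−1)→ 9
9 —HB5→ 5 + 4 —bump→ 6 + 4 = 10 —(−1)→ 9
9 —HB6→ 6 + 3 —bump→ 7 + 3 = 10 —(−1)→ 9

0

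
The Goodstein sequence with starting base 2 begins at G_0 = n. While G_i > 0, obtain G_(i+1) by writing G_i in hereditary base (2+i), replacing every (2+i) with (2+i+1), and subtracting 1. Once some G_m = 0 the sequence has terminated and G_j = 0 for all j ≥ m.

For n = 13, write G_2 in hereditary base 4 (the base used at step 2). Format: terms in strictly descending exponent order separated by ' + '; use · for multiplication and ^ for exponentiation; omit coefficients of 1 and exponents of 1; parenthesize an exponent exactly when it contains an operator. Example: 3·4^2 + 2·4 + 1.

4^(4 + 1) + 3·4^3 + 3·4^2 + 3·4 + 3

13 —HB2→ 2^(2 + 1) + 2^2 + 1 —bump→ 3^(3 + 1) + 3^3 + 1 = 109 —(−1)→ 108
108 —HB3→ 3^(3 + 1) + 3^3 —bump→ 4^(4 + 1) + 4^4 = 1280 —(−1)→ 1279
1279 —HB4→ 4^(4 + 1) + 3·4^3 + 3·4^2 + 3·4 + 3 —bump→ 5^(5 + 1) + 3·5^3 + 3·5^2 + 3·5 + 3 = 16093 —(−1)→ 16092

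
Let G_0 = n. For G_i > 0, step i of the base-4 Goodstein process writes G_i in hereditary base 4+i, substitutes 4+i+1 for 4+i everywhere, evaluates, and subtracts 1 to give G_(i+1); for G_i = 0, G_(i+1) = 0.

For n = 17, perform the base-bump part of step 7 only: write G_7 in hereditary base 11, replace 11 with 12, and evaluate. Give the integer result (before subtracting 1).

60

[0] 17 ≡ 4^2 + 1 (base 4). Lift 5: 26. −1: 25.
[1] 25 ≡ 5^2 (base 5). Lift 6: 36. −1: 35.
[2] 35 ≡ 5·6 + 5 (base 6). Lift 7: 40. −1: 39.
[3] 39 ≡ 5·7 + 4 (base 7). Lift 8: 44. −1: 43.
[4] 43 ≡ 5·8 + 3 (base 8). Lift 9: 48. −1: 47.
[5] 47 ≡ 5·9 + 2 (base 9). Lift 10: 52. −1: 51.
[6] 51 ≡ 5·10 + 1 (base 10). Lift 11: 56. −1: 55.
[7] 55 ≡ 5·11 (base 11). Lift 12: 60. −1: 59.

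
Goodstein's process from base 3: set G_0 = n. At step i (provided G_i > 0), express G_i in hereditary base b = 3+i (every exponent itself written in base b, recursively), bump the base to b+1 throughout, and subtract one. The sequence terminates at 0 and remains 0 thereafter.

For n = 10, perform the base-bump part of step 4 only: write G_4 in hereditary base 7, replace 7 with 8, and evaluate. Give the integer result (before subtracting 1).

10 —HB3→ 3^2 + 1 —bump→ 4^2 + 1 = 17 —(−1)→ 16
16 —HB4→ 4^2 —bump→ 5^2 = 25 —(−1)→ 24
24 —HB5→ 4·5 + 4 —bump→ 4·6 + 4 = 28 —(−1)→ 27
27 —HB6→ 4·6 + 3 —bump→ 4·7 + 3 = 31 —(−1)→ 30
30 —HB7→ 4·7 + 2 —bump→ 4·8 + 2 = 34 —(−1)→ 33

34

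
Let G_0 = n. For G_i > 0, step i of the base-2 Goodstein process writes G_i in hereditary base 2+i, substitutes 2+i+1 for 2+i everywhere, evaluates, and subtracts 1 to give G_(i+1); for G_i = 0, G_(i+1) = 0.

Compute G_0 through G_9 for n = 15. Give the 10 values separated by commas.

15, 111, 1283, 18752, 326593, 6588344, 150994943, 3524450280, 100077777775, 3138578427934

i=0: 15 = 2^(2 + 1) + 2^2 + 2 + 1 (b=2); 2→3: 3^(3 + 1) + 3^3 + 3 + 1 = 112; 112−1 = 111
i=1: 111 = 3^(3 + 1) + 3^3 + 3 (b=3); 3→4: 4^(4 + 1) + 4^4 + 4 = 1284; 1284−1 = 1283
i=2: 1283 = 4^(4 + 1) + 4^4 + 3 (b=4); 4→5: 5^(5 + 1) + 5^5 + 3 = 18753; 18753−1 = 18752
i=3: 18752 = 5^(5 + 1) + 5^5 + 2 (b=5); 5→6: 6^(6 + 1) + 6^6 + 2 = 326594; 326594−1 = 326593
i=4: 326593 = 6^(6 + 1) + 6^6 + 1 (b=6); 6→7: 7^(7 + 1) + 7^7 + 1 = 6588345; 6588345−1 = 6588344
i=5: 6588344 = 7^(7 + 1) + 7^7 (b=7); 7→8: 8^(8 + 1) + 8^8 = 150994944; 150994944−1 = 150994943
i=6: 150994943 = 8^(8 + 1) + 7·8^7 + 7·8^6 + 7·8^5 + 7·8^4 + 7·8^3 + 7·8^2 + 7·8 + 7 (b=8); 8→9: 9^(9 + 1) + 7·9^7 + 7·9^6 + 7·9^5 + 7·9^4 + 7·9^3 + 7·9^2 + 7·9 + 7 = 3524450281; 3524450281−1 = 3524450280
i=7: 3524450280 = 9^(9 + 1) + 7·9^7 + 7·9^6 + 7·9^5 + 7·9^4 + 7·9^3 + 7·9^2 + 7·9 + 6 (b=9); 9→10: 10^(10 + 1) + 7·10^7 + 7·10^6 + 7·10^5 + 7·10^4 + 7·10^3 + 7·10^2 + 7·10 + 6 = 100077777776; 100077777776−1 = 100077777775
i=8: 100077777775 = 10^(10 + 1) + 7·10^7 + 7·10^6 + 7·10^5 + 7·10^4 + 7·10^3 + 7·10^2 + 7·10 + 5 (b=10); 10→11: 11^(11 + 1) + 7·11^7 + 7·11^6 + 7·11^5 + 7·11^4 + 7·11^3 + 7·11^2 + 7·11 + 5 = 3138578427935; 3138578427935−1 = 3138578427934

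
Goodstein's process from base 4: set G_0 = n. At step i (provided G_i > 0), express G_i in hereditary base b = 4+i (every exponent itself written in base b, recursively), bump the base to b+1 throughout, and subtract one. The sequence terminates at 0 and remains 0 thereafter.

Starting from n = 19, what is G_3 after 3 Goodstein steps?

19 —HB4→ 4^2 + 3 —bump→ 5^2 + 3 = 28 —(−1)→ 27
27 —HB5→ 5^2 + 2 —bump→ 6^2 + 2 = 38 —(−1)→ 37
37 —HB6→ 6^2 + 1 —bump→ 7^2 + 1 = 50 —(−1)→ 49
49 —HB7→ 7^2 —bump→ 8^2 = 64 —(−1)→ 63

49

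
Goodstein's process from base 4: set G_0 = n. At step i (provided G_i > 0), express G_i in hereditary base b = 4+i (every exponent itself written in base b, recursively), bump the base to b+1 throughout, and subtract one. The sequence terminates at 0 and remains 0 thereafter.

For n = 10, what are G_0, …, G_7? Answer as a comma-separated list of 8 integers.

10, 11, 12, 13, 13, 13, 13, 13

G_0=10  [base 4] 2·4 + 2  →[4↦5]→  2·5 + 2 = 12  −1 ⇒ G_1=11
G_1=11  [base 5] 2·5 + 1  →[5↦6]→  2·6 + 1 = 13  −1 ⇒ G_2=12
G_2=12  [base 6] 2·6  →[6↦7]→  2·7 = 14  −1 ⇒ G_3=13
G_3=13  [base 7] 7 + 6  →[7↦8]→  8 + 6 = 14  −1 ⇒ G_4=13
G_4=13  [base 8] 8 + 5  →[8↦9]→  9 + 5 = 14  −1 ⇒ G_5=13
G_5=13  [base 9] 9 + 4  →[9↦10]→  10 + 4 = 14  −1 ⇒ G_6=13
G_6=13  [base 10] 10 + 3  →[10↦11]→  11 + 3 = 14  −1 ⇒ G_7=13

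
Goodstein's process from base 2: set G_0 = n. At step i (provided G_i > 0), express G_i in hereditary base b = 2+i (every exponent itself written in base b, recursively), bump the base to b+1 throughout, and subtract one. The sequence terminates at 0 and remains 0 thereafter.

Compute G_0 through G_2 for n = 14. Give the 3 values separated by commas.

14, 110, 1281

base 2: 14 = 2^(2 + 1) + 2^2 + 2; at 3: 3^(3 + 1) + 3^3 + 3 = 111; next = 110
base 3: 110 = 3^(3 + 1) + 3^3 + 2; at 4: 4^(4 + 1) + 4^4 + 2 = 1282; next = 1281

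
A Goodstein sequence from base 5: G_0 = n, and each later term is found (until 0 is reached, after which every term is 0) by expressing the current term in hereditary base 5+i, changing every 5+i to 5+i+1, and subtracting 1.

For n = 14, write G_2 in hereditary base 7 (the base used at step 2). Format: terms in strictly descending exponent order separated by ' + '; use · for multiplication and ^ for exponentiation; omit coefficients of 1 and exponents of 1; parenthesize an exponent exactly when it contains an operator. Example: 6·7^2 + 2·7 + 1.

2·7 + 2

(0) 14|_5 = 2·5 + 4 ↦ 2·6 + 4|_6 = 16 ⇒ 15
(1) 15|_6 = 2·6 + 3 ↦ 2·7 + 3|_7 = 17 ⇒ 16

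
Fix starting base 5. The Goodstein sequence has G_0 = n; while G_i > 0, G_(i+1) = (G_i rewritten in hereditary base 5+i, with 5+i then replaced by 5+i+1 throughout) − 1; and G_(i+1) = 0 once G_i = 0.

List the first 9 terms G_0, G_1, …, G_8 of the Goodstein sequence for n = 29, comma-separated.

G_0 = 29. HB_5(29) = 5^2 + 4. Bump = 40. G_1 = 39.
G_1 = 39. HB_6(39) = 6^2 + 3. Bump = 52. G_2 = 51.
G_2 = 51. HB_7(51) = 7^2 + 2. Bump = 66. G_3 = 65.
G_3 = 65. HB_8(65) = 8^2 + 1. Bump = 82. G_4 = 81.
G_4 = 81. HB_9(81) = 9^2. Bump = 100. G_5 = 99.
G_5 = 99. HB_10(99) = 9·10 + 9. Bump = 108. G_6 = 107.
G_6 = 107. HB_11(107) = 9·11 + 8. Bump = 116. G_7 = 115.
G_7 = 115. HB_12(115) = 9·12 + 7. Bump = 124. G_8 = 123.

29, 39, 51, 65, 81, 99, 107, 115, 123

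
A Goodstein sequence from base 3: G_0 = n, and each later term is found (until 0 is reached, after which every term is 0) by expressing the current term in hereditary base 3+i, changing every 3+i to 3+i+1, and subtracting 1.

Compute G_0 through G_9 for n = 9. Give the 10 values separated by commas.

G_0=9  [base 3] 3^2  →[3↦4]→  4^2 = 16  −1 ⇒ G_1=15
G_1=15  [base 4] 3·4 + 3  →[4↦5]→  3·5 + 3 = 18  −1 ⇒ G_2=17
G_2=17  [base 5] 3·5 + 2  →[5↦6]→  3·6 + 2 = 20  −1 ⇒ G_3=19
G_3=19  [base 6] 3·6 + 1  →[6↦7]→  3·7 + 1 = 22  −1 ⇒ G_4=21
G_4=21  [base 7] 3·7  →[7↦8]→  3·8 = 24  −1 ⇒ G_5=23
G_5=23  [base 8] 2·8 + 7  →[8↦9]→  2·9 + 7 = 25  −1 ⇒ G_6=24
G_6=24  [base 9] 2·9 + 6  →[9↦10]→  2·10 + 6 = 26  −1 ⇒ G_7=25
G_7=25  [base 10] 2·10 + 5  →[10↦11]→  2·11 + 5 = 27  −1 ⇒ G_8=26
G_8=26  [base 11] 2·11 + 4  →[11↦12]→  2·12 + 4 = 28  −1 ⇒ G_9=27

9, 15, 17, 19, 21, 23, 24, 25, 26, 27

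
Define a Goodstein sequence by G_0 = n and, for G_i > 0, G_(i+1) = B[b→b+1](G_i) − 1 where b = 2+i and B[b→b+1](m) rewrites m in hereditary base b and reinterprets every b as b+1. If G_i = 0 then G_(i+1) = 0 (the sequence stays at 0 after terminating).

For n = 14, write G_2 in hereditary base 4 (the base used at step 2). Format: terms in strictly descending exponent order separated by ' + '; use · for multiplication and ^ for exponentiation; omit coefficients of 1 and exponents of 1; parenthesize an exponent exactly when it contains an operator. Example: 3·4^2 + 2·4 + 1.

4^(4 + 1) + 4^4 + 1

G_0=14  [base 2] 2^(2 + 1) + 2^2 + 2  →[2↦3]→  3^(3 + 1) + 3^3 + 3 = 111  −1 ⇒ G_1=110
G_1=110  [base 3] 3^(3 + 1) + 3^3 + 2  →[3↦4]→  4^(4 + 1) + 4^4 + 2 = 1282  −1 ⇒ G_2=1281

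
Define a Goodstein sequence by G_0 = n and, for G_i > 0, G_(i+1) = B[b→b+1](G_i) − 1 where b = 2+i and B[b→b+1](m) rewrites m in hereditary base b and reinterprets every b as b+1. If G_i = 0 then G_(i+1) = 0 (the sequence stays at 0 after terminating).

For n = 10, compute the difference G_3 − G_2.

base 2: 10 = 2^(2 + 1) + 2; at 3: 3^(3 + 1) + 3 = 84; next = 83
base 3: 83 = 3^(3 + 1) + 2; at 4: 4^(4 + 1) + 2 = 1026; next = 1025
base 4: 1025 = 4^(4 + 1) + 1; at 5: 5^(5 + 1) + 1 = 15626; next = 15625

14600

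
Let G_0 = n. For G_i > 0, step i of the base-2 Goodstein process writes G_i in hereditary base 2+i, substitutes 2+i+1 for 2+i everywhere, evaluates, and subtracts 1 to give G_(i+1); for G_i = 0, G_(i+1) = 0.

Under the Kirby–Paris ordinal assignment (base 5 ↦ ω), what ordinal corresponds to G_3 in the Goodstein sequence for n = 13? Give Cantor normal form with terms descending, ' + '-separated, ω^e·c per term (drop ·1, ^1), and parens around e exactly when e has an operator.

base 2: 13 = 2^(2 + 1) + 2^2 + 1; at 3: 3^(3 + 1) + 3^3 + 1 = 109; next = 108
base 3: 108 = 3^(3 + 1) + 3^3; at 4: 4^(4 + 1) + 4^4 = 1280; next = 1279
base 4: 1279 = 4^(4 + 1) + 3·4^3 + 3·4^2 + 3·4 + 3; at 5: 5^(5 + 1) + 3·5^3 + 3·5^2 + 3·5 + 3 = 16093; next = 16092
base 5: 16092 = 5^(5 + 1) + 3·5^3 + 3·5^2 + 3·5 + 2; at 6: 6^(6 + 1) + 3·6^3 + 3·6^2 + 3·6 + 2 = 280712; next = 280711

ω^(ω + 1) + ω^3·3 + ω^2·3 + ω·3 + 2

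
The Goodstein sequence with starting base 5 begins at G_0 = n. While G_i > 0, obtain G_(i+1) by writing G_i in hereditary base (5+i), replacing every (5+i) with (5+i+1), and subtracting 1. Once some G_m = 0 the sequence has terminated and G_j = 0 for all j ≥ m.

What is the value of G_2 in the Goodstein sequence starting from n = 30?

[0] 30 ≡ 5^2 + 5 (base 5). Lift 6: 42. −1: 41.
[1] 41 ≡ 6^2 + 5 (base 6). Lift 7: 54. −1: 53.

53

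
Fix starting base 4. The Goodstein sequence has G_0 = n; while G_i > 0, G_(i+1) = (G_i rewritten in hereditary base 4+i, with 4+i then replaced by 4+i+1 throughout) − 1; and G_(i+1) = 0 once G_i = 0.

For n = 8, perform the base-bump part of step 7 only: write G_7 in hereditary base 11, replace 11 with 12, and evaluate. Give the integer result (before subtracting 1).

i=0: 8 = 2·4 (b=4); 4→5: 2·5 = 10; 10−1 = 9
i=1: 9 = 5 + 4 (b=5); 5→6: 6 + 4 = 10; 10−1 = 9
i=2: 9 = 6 + 3 (b=6); 6→7: 7 + 3 = 10; 10−1 = 9
i=3: 9 = 7 + 2 (b=7); 7→8: 8 + 2 = 10; 10−1 = 9
i=4: 9 = 8 + 1 (b=8); 8→9: 9 + 1 = 10; 10−1 = 9
i=5: 9 = 9 (b=9); 9→10: 10 = 10; 10−1 = 9
i=6: 9 = 9 (b=10); 10→11: 9 = 9; 9−1 = 8
i=7: 8 = 8 (b=11); 11→12: 8 = 8; 8−1 = 7

8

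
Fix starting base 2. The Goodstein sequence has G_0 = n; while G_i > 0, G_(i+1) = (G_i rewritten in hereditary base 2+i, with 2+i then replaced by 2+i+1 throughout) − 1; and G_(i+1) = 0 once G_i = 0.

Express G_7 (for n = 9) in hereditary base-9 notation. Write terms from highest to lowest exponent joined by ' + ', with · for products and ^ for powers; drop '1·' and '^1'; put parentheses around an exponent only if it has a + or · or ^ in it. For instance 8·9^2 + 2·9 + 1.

3·9^9 + 3·9^3 + 3·9^2 + 2·9 + 6

G_0=9  [base 2] 2^(2 + 1) + 1  →[2↦3]→  3^(3 + 1) + 1 = 82  −1 ⇒ G_1=81
G_1=81  [base 3] 3^(3 + 1)  →[3↦4]→  4^(4 + 1) = 1024  −1 ⇒ G_2=1023
G_2=1023  [base 4] 3·4^4 + 3·4^3 + 3·4^2 + 3·4 + 3  →[4↦5]→  3·5^5 + 3·5^3 + 3·5^2 + 3·5 + 3 = 9843  −1 ⇒ G_3=9842
G_3=9842  [base 5] 3·5^5 + 3·5^3 + 3·5^2 + 3·5 + 2  →[5↦6]→  3·6^6 + 3·6^3 + 3·6^2 + 3·6 + 2 = 140744  −1 ⇒ G_4=140743
G_4=140743  [base 6] 3·6^6 + 3·6^3 + 3·6^2 + 3·6 + 1  →[6↦7]→  3·7^7 + 3·7^3 + 3·7^2 + 3·7 + 1 = 2471827  −1 ⇒ G_5=2471826
G_5=2471826  [base 7] 3·7^7 + 3·7^3 + 3·7^2 + 3·7  →[7↦8]→  3·8^8 + 3·8^3 + 3·8^2 + 3·8 = 50333400  −1 ⇒ G_6=50333399
G_6=50333399  [base 8] 3·8^8 + 3·8^3 + 3·8^2 + 2·8 + 7  →[8↦9]→  3·9^9 + 3·9^3 + 3·9^2 + 2·9 + 7 = 1162263922  −1 ⇒ G_7=1162263921
G_7=1162263921  [base 9] 3·9^9 + 3·9^3 + 3·9^2 + 2·9 + 6  →[9↦10]→  3·10^10 + 3·10^3 + 3·10^2 + 2·10 + 6 = 30000003326  −1 ⇒ G_8=30000003325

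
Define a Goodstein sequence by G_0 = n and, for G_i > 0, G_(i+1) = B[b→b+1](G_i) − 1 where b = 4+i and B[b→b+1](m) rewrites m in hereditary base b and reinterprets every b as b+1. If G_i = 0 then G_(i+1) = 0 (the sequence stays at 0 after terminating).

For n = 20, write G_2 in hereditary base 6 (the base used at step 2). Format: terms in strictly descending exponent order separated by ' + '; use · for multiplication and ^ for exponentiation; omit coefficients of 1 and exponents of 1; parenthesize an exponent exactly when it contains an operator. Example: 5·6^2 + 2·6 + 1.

6^2 + 3

G_0 = 20. HB_4(20) = 4^2 + 4. Bump = 30. G_1 = 29.
G_1 = 29. HB_5(29) = 5^2 + 4. Bump = 40. G_2 = 39.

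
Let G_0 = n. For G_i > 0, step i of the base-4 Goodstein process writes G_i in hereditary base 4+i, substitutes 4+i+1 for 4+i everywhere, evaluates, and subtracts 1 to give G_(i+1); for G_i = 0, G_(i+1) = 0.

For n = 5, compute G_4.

3

i=0: 5 = 4 + 1 (b=4); 4→5: 5 + 1 = 6; 6−1 = 5
i=1: 5 = 5 (b=5); 5→6: 6 = 6; 6−1 = 5
i=2: 5 = 5 (b=6); 6→7: 5 = 5; 5−1 = 4
i=3: 4 = 4 (b=7); 7→8: 4 = 4; 4−1 = 3
i=4: 3 = 3 (b=8); 8→9: 3 = 3; 3−1 = 2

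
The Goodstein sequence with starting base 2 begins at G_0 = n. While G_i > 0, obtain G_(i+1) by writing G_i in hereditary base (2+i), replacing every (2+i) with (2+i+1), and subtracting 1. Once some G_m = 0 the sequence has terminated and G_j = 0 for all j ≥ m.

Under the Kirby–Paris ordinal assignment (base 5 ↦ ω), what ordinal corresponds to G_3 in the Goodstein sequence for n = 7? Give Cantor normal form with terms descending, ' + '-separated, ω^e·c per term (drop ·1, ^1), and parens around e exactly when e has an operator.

ω^ω + 2

G_0 = 7. HB_2(7) = 2^2 + 2 + 1. Bump = 31. G_1 = 30.
G_1 = 30. HB_3(30) = 3^3 + 3. Bump = 260. G_2 = 259.
G_2 = 259. HB_4(259) = 4^4 + 3. Bump = 3128. G_3 = 3127.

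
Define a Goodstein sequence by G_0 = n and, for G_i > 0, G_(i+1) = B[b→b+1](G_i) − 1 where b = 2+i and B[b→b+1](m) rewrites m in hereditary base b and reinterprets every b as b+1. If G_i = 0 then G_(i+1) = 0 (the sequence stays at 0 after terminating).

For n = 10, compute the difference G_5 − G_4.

3935819

(0) 10|_2 = 2^(2 + 1) + 2 ↦ 3^(3 + 1) + 3|_3 = 84 ⇒ 83
(1) 83|_3 = 3^(3 + 1) + 2 ↦ 4^(4 + 1) + 2|_4 = 1026 ⇒ 1025
(2) 1025|_4 = 4^(4 + 1) + 1 ↦ 5^(5 + 1) + 1|_5 = 15626 ⇒ 15625
(3) 15625|_5 = 5^(5 + 1) ↦ 6^(6 + 1)|_6 = 279936 ⇒ 279935
(4) 279935|_6 = 5·6^6 + 5·6^5 + 5·6^4 + 5·6^3 + 5·6^2 + 5·6 + 5 ↦ 5·7^7 + 5·7^5 + 5·7^4 + 5·7^3 + 5·7^2 + 5·7 + 5|_7 = 4215755 ⇒ 4215754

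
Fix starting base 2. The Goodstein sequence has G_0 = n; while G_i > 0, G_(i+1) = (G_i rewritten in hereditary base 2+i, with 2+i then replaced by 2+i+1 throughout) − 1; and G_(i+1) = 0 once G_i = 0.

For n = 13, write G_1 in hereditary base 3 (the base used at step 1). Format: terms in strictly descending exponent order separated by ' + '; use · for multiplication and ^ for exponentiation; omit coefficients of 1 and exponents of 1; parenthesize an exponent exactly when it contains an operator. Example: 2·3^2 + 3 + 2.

3^(3 + 1) + 3^3

base 2: 13 = 2^(2 + 1) + 2^2 + 1; at 3: 3^(3 + 1) + 3^3 + 1 = 109; next = 108
base 3: 108 = 3^(3 + 1) + 3^3; at 4: 4^(4 + 1) + 4^4 = 1280; next = 1279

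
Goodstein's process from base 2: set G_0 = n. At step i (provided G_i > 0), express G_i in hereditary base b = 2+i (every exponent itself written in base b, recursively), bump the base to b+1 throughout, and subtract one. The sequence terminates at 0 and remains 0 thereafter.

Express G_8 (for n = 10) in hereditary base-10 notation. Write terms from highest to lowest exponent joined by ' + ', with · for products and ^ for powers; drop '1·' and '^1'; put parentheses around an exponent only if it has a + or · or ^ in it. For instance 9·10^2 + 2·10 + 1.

10 —HB2→ 2^(2 + 1) + 2 —bump→ 3^(3 + 1) + 3 = 84 —(−1)→ 83
83 —HB3→ 3^(3 + 1) + 2 —bump→ 4^(4 + 1) + 2 = 1026 —(−1)→ 1025
1025 —HB4→ 4^(4 + 1) + 1 —bump→ 5^(5 + 1) + 1 = 15626 —(−1)→ 15625
15625 —HB5→ 5^(5 + 1) —bump→ 6^(6 + 1) = 279936 —(−1)→ 279935
279935 —HB6→ 5·6^6 + 5·6^5 + 5·6^4 + 5·6^3 + 5·6^2 + 5·6 + 5 —bump→ 5·7^7 + 5·7^5 + 5·7^4 + 5·7^3 + 5·7^2 + 5·7 + 5 = 4215755 —(−1)→ 4215754
4215754 —HB7→ 5·7^7 + 5·7^5 + 5·7^4 + 5·7^3 + 5·7^2 + 5·7 + 4 —bump→ 5·8^8 + 5·8^5 + 5·8^4 + 5·8^3 + 5·8^2 + 5·8 + 4 = 84073324 —(−1)→ 84073323
84073323 —HB8→ 5·8^8 + 5·8^5 + 5·8^4 + 5·8^3 + 5·8^2 + 5·8 + 3 —bump→ 5·9^9 + 5·9^5 + 5·9^4 + 5·9^3 + 5·9^2 + 5·9 + 3 = 1937434593 —(−1)→ 1937434592
1937434592 —HB9→ 5·9^9 + 5·9^5 + 5·9^4 + 5·9^3 + 5·9^2 + 5·9 + 2 —bump→ 5·10^10 + 5·10^5 + 5·10^4 + 5·10^3 + 5·10^2 + 5·10 + 2 = 50000555552 —(−1)→ 50000555551

5·10^10 + 5·10^5 + 5·10^4 + 5·10^3 + 5·10^2 + 5·10 + 1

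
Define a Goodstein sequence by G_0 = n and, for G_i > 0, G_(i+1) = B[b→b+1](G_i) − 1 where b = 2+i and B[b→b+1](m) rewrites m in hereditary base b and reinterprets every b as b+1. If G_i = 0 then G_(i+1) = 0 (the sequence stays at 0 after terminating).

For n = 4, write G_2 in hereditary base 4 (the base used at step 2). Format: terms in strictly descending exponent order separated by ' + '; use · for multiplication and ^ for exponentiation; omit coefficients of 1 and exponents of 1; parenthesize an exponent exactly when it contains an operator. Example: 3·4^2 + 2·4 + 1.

base 2: 4 = 2^2; at 3: 3^3 = 27; next = 26
base 3: 26 = 2·3^2 + 2·3 + 2; at 4: 2·4^2 + 2·4 + 2 = 42; next = 41
base 4: 41 = 2·4^2 + 2·4 + 1; at 5: 2·5^2 + 2·5 + 1 = 61; next = 60

2·4^2 + 2·4 + 1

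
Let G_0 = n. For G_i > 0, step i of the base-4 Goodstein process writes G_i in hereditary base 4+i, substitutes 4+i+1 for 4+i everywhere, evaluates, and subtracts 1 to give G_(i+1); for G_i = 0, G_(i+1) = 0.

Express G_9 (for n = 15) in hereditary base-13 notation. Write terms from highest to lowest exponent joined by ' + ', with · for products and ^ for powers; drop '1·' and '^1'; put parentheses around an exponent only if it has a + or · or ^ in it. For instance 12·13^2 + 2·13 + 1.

2·13 + 2

base 4: 15 = 3·4 + 3; at 5: 3·5 + 3 = 18; next = 17
base 5: 17 = 3·5 + 2; at 6: 3·6 + 2 = 20; next = 19
base 6: 19 = 3·6 + 1; at 7: 3·7 + 1 = 22; next = 21
base 7: 21 = 3·7; at 8: 3·8 = 24; next = 23
base 8: 23 = 2·8 + 7; at 9: 2·9 + 7 = 25; next = 24
base 9: 24 = 2·9 + 6; at 10: 2·10 + 6 = 26; next = 25
base 10: 25 = 2·10 + 5; at 11: 2·11 + 5 = 27; next = 26
base 11: 26 = 2·11 + 4; at 12: 2·12 + 4 = 28; next = 27
base 12: 27 = 2·12 + 3; at 13: 2·13 + 3 = 29; next = 28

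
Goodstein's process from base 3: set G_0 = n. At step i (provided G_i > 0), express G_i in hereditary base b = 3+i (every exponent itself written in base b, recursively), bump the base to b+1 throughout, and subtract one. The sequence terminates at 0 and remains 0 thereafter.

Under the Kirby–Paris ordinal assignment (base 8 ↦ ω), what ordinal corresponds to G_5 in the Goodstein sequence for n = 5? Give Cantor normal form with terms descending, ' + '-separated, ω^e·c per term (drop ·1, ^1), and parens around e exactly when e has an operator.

3

G_0 = 5. HB_3(5) = 3 + 2. Bump = 6. G_1 = 5.
G_1 = 5. HB_4(5) = 4 + 1. Bump = 6. G_2 = 5.
G_2 = 5. HB_5(5) = 5. Bump = 6. G_3 = 5.
G_3 = 5. HB_6(5) = 5. Bump = 5. G_4 = 4.
G_4 = 4. HB_7(4) = 4. Bump = 4. G_5 = 3.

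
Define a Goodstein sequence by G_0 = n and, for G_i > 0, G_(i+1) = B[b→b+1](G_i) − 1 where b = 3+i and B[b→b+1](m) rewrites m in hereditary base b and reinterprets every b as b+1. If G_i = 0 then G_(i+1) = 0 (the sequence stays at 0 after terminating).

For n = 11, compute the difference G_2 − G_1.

(0) 11|_3 = 3^2 + 2 ↦ 4^2 + 2|_4 = 18 ⇒ 17
(1) 17|_4 = 4^2 + 1 ↦ 5^2 + 1|_5 = 26 ⇒ 25

8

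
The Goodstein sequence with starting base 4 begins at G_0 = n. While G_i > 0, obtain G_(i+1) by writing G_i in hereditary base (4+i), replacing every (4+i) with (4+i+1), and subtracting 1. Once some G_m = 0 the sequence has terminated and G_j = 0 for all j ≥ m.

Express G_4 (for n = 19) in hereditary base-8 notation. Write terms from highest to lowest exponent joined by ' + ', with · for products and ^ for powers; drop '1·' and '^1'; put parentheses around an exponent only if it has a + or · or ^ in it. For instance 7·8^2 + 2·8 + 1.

7·8 + 7

(0) 19|_4 = 4^2 + 3 ↦ 5^2 + 3|_5 = 28 ⇒ 27
(1) 27|_5 = 5^2 + 2 ↦ 6^2 + 2|_6 = 38 ⇒ 37
(2) 37|_6 = 6^2 + 1 ↦ 7^2 + 1|_7 = 50 ⇒ 49
(3) 49|_7 = 7^2 ↦ 8^2|_8 = 64 ⇒ 63
(4) 63|_8 = 7·8 + 7 ↦ 7·9 + 7|_9 = 70 ⇒ 69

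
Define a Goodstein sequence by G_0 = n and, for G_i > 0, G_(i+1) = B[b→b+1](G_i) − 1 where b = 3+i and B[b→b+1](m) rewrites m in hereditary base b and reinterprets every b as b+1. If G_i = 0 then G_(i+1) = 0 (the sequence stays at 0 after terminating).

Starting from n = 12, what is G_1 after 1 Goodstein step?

step 0: 12 = 3^2 + 3; sub 4 for 3: 4^2 + 4; = 20; G_1 = 20−1 = 19
step 1: 19 = 4^2 + 3; sub 5 for 4: 5^2 + 3; = 28; G_2 = 28−1 = 27

19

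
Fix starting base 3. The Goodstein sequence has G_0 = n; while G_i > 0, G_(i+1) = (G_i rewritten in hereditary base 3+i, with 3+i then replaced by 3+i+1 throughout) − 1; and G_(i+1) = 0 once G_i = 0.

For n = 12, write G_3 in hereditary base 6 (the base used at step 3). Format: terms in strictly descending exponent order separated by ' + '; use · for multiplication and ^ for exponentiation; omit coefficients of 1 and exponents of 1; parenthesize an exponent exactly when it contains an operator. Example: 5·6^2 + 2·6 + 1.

[0] 12 ≡ 3^2 + 3 (base 3). Lift 4: 20. −1: 19.
[1] 19 ≡ 4^2 + 3 (base 4). Lift 5: 28. −1: 27.
[2] 27 ≡ 5^2 + 2 (base 5). Lift 6: 38. −1: 37.

6^2 + 1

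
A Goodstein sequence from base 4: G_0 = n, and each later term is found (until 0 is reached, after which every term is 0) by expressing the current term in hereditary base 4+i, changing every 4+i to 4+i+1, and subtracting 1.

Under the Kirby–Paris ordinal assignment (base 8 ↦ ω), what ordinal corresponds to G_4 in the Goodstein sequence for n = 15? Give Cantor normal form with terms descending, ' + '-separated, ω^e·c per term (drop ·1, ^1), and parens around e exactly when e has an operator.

i=0: 15 = 3·4 + 3 (b=4); 4→5: 3·5 + 3 = 18; 18−1 = 17
i=1: 17 = 3·5 + 2 (b=5); 5→6: 3·6 + 2 = 20; 20−1 = 19
i=2: 19 = 3·6 + 1 (b=6); 6→7: 3·7 + 1 = 22; 22−1 = 21
i=3: 21 = 3·7 (b=7); 7→8: 3·8 = 24; 24−1 = 23
i=4: 23 = 2·8 + 7 (b=8); 8→9: 2·9 + 7 = 25; 25−1 = 24

ω·2 + 7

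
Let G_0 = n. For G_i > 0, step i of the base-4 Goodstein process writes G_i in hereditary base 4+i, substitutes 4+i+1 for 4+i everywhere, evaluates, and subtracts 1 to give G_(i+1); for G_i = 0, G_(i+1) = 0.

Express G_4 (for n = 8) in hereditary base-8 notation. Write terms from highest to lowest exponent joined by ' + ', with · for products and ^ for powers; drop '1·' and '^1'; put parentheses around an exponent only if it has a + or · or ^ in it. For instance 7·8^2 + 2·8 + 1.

8 + 1

[0] 8 ≡ 2·4 (base 4). Lift 5: 10. −1: 9.
[1] 9 ≡ 5 + 4 (base 5). Lift 6: 10. −1: 9.
[2] 9 ≡ 6 + 3 (base 6). Lift 7: 10. −1: 9.
[3] 9 ≡ 7 + 2 (base 7). Lift 8: 10. −1: 9.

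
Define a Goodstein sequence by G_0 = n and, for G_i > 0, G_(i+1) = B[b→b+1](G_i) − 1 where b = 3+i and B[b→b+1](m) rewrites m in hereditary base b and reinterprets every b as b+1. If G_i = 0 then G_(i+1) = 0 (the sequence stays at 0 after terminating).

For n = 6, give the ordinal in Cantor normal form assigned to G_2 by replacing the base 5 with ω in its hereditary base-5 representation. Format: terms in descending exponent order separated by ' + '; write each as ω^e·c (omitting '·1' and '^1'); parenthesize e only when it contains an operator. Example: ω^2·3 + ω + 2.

ω + 2

G_0 = 6. HB_3(6) = 2·3. Bump = 8. G_1 = 7.
G_1 = 7. HB_4(7) = 4 + 3. Bump = 8. G_2 = 7.
G_2 = 7. HB_5(7) = 5 + 2. Bump = 8. G_3 = 7.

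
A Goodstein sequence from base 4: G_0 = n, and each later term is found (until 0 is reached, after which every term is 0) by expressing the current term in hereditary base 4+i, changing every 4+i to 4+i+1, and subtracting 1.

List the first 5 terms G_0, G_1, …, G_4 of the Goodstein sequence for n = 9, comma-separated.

9, 10, 11, 11, 11

[0] 9 ≡ 2·4 + 1 (base 4). Lift 5: 11. −1: 10.
[1] 10 ≡ 2·5 (base 5). Lift 6: 12. −1: 11.
[2] 11 ≡ 6 + 5 (base 6). Lift 7: 12. −1: 11.
[3] 11 ≡ 7 + 4 (base 7). Lift 8: 12. −1: 11.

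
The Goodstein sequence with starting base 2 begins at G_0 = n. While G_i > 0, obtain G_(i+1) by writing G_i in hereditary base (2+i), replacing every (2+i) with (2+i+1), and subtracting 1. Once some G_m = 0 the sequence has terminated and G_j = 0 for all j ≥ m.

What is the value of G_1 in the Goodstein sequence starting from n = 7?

step 0: 7 = 2^2 + 2 + 1; sub 3 for 2: 3^3 + 3 + 1; = 31; G_1 = 31−1 = 30
step 1: 30 = 3^3 + 3; sub 4 for 3: 4^4 + 4; = 260; G_2 = 260−1 = 259

30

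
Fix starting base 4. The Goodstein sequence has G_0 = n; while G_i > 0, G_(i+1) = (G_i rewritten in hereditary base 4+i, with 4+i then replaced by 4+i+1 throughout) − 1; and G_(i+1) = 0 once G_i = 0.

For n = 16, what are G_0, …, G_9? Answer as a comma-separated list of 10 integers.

G_0 = 16. HB_4(16) = 4^2. Bump = 25. G_1 = 24.
G_1 = 24. HB_5(24) = 4·5 + 4. Bump = 28. G_2 = 27.
G_2 = 27. HB_6(27) = 4·6 + 3. Bump = 31. G_3 = 30.
G_3 = 30. HB_7(30) = 4·7 + 2. Bump = 34. G_4 = 33.
G_4 = 33. HB_8(33) = 4·8 + 1. Bump = 37. G_5 = 36.
G_5 = 36. HB_9(36) = 4·9. Bump = 40. G_6 = 39.
G_6 = 39. HB_10(39) = 3·10 + 9. Bump = 42. G_7 = 41.
G_7 = 41. HB_11(41) = 3·11 + 8. Bump = 44. G_8 = 43.
G_8 = 43. HB_12(43) = 3·12 + 7. Bump = 46. G_9 = 45.

16, 24, 27, 30, 33, 36, 39, 41, 43, 45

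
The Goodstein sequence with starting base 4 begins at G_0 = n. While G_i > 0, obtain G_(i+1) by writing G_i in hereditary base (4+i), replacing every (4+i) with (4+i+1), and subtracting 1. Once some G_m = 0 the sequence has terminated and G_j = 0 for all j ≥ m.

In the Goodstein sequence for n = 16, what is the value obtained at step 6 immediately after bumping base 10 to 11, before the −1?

G_0 = 16. HB_4(16) = 4^2. Bump = 25. G_1 = 24.
G_1 = 24. HB_5(24) = 4·5 + 4. Bump = 28. G_2 = 27.
G_2 = 27. HB_6(27) = 4·6 + 3. Bump = 31. G_3 = 30.
G_3 = 30. HB_7(30) = 4·7 + 2. Bump = 34. G_4 = 33.
G_4 = 33. HB_8(33) = 4·8 + 1. Bump = 37. G_5 = 36.
G_5 = 36. HB_9(36) = 4·9. Bump = 40. G_6 = 39.

42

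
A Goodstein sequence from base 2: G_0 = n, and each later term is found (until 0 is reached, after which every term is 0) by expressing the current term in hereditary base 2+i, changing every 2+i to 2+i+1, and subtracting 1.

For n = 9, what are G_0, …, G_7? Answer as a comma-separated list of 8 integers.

9, 81, 1023, 9842, 140743, 2471826, 50333399, 1162263921

base 2: 9 = 2^(2 + 1) + 1; at 3: 3^(3 + 1) + 1 = 82; next = 81
base 3: 81 = 3^(3 + 1); at 4: 4^(4 + 1) = 1024; next = 1023
base 4: 1023 = 3·4^4 + 3·4^3 + 3·4^2 + 3·4 + 3; at 5: 3·5^5 + 3·5^3 + 3·5^2 + 3·5 + 3 = 9843; next = 9842
base 5: 9842 = 3·5^5 + 3·5^3 + 3·5^2 + 3·5 + 2; at 6: 3·6^6 + 3·6^3 + 3·6^2 + 3·6 + 2 = 140744; next = 140743
base 6: 140743 = 3·6^6 + 3·6^3 + 3·6^2 + 3·6 + 1; at 7: 3·7^7 + 3·7^3 + 3·7^2 + 3·7 + 1 = 2471827; next = 2471826
base 7: 2471826 = 3·7^7 + 3·7^3 + 3·7^2 + 3·7; at 8: 3·8^8 + 3·8^3 + 3·8^2 + 3·8 = 50333400; next = 50333399
base 8: 50333399 = 3·8^8 + 3·8^3 + 3·8^2 + 2·8 + 7; at 9: 3·9^9 + 3·9^3 + 3·9^2 + 2·9 + 7 = 1162263922; next = 1162263921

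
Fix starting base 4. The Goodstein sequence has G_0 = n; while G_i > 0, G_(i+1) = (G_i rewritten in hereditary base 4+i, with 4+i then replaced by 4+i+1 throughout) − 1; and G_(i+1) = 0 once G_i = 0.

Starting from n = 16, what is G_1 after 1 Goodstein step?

base 4: 16 = 4^2; at 5: 5^2 = 25; next = 24
base 5: 24 = 4·5 + 4; at 6: 4·6 + 4 = 28; next = 27

24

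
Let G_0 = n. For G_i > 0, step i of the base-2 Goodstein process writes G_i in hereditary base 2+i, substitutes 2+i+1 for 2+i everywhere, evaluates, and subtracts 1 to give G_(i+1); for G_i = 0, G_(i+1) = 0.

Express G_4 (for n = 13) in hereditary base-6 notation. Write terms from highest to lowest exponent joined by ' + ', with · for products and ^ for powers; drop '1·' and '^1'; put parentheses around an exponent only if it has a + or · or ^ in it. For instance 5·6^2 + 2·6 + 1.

6^(6 + 1) + 3·6^3 + 3·6^2 + 3·6 + 1

[0] 13 ≡ 2^(2 + 1) + 2^2 + 1 (base 2). Lift 3: 109. −1: 108.
[1] 108 ≡ 3^(3 + 1) + 3^3 (base 3). Lift 4: 1280. −1: 1279.
[2] 1279 ≡ 4^(4 + 1) + 3·4^3 + 3·4^2 + 3·4 + 3 (base 4). Lift 5: 16093. −1: 16092.
[3] 16092 ≡ 5^(5 + 1) + 3·5^3 + 3·5^2 + 3·5 + 2 (base 5). Lift 6: 280712. −1: 280711.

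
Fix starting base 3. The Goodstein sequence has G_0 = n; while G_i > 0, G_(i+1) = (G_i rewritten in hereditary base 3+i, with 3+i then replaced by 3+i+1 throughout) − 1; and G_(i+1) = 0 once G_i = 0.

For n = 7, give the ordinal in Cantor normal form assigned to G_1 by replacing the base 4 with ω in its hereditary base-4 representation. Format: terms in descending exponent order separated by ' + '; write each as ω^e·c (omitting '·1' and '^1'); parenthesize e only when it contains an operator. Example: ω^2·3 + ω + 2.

step 0: 7 = 2·3 + 1; sub 4 for 3: 2·4 + 1; = 9; G_1 = 9−1 = 8
step 1: 8 = 2·4; sub 5 for 4: 2·5; = 10; G_2 = 10−1 = 9

ω·2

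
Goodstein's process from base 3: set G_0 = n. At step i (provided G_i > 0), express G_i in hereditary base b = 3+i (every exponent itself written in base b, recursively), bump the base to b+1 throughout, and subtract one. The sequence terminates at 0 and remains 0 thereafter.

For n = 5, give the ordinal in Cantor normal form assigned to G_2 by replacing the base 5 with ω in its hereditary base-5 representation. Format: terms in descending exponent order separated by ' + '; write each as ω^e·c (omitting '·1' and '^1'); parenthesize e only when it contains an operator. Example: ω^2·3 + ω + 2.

ω

G_0 = 5. HB_3(5) = 3 + 2. Bump = 6. G_1 = 5.
G_1 = 5. HB_4(5) = 4 + 1. Bump = 6. G_2 = 5.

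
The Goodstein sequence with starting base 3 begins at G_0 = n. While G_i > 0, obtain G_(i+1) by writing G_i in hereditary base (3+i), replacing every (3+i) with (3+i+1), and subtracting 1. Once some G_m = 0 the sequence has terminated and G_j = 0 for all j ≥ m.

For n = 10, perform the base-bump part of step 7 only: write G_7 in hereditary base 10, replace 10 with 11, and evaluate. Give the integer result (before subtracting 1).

(0) 10|_3 = 3^2 + 1 ↦ 4^2 + 1|_4 = 17 ⇒ 16
(1) 16|_4 = 4^2 ↦ 5^2|_5 = 25 ⇒ 24
(2) 24|_5 = 4·5 + 4 ↦ 4·6 + 4|_6 = 28 ⇒ 27
(3) 27|_6 = 4·6 + 3 ↦ 4·7 + 3|_7 = 31 ⇒ 30
(4) 30|_7 = 4·7 + 2 ↦ 4·8 + 2|_8 = 34 ⇒ 33
(5) 33|_8 = 4·8 + 1 ↦ 4·9 + 1|_9 = 37 ⇒ 36
(6) 36|_9 = 4·9 ↦ 4·10|_10 = 40 ⇒ 39

42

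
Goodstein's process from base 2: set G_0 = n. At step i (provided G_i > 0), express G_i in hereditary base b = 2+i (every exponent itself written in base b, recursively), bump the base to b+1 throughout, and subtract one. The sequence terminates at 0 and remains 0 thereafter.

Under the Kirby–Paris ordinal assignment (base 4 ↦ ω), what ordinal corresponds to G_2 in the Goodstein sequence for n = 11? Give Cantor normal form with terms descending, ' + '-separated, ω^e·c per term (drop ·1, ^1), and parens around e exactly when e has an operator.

(0) 11|_2 = 2^(2 + 1) + 2 + 1 ↦ 3^(3 + 1) + 3 + 1|_3 = 85 ⇒ 84
(1) 84|_3 = 3^(3 + 1) + 3 ↦ 4^(4 + 1) + 4|_4 = 1028 ⇒ 1027
(2) 1027|_4 = 4^(4 + 1) + 3 ↦ 5^(5 + 1) + 3|_5 = 15628 ⇒ 15627

ω^(ω + 1) + 3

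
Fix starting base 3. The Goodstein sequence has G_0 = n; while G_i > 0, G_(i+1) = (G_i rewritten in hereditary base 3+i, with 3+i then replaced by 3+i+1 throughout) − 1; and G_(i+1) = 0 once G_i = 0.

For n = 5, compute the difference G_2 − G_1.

0

step 0: 5 = 3 + 2; sub 4 for 3: 4 + 2; = 6; G_1 = 6−1 = 5
step 1: 5 = 4 + 1; sub 5 for 4: 5 + 1; = 6; G_2 = 6−1 = 5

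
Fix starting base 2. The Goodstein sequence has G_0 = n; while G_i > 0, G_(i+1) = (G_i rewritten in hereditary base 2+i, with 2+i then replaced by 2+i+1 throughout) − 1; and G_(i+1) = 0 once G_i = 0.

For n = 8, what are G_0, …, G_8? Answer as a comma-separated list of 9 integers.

8 —HB2→ 2^(2 + 1) —bump→ 3^(3 + 1) = 81 —(−1)→ 80
80 —HB3→ 2·3^3 + 2·3^2 + 2·3 + 2 —bump→ 2·4^4 + 2·4^2 + 2·4 + 2 = 554 —(−1)→ 553
553 —HB4→ 2·4^4 + 2·4^2 + 2·4 + 1 —bump→ 2·5^5 + 2·5^2 + 2·5 + 1 = 6311 —(−1)→ 6310
6310 —HB5→ 2·5^5 + 2·5^2 + 2·5 —bump→ 2·6^6 + 2·6^2 + 2·6 = 93396 —(−1)→ 93395
93395 —HB6→ 2·6^6 + 2·6^2 + 6 + 5 —bump→ 2·7^7 + 2·7^2 + 7 + 5 = 1647196 —(−1)→ 1647195
1647195 —HB7→ 2·7^7 + 2·7^2 + 7 + 4 —bump→ 2·8^8 + 2·8^2 + 8 + 4 = 33554572 —(−1)→ 33554571
33554571 —HB8→ 2·8^8 + 2·8^2 + 8 + 3 —bump→ 2·9^9 + 2·9^2 + 9 + 3 = 774841152 —(−1)→ 774841151
774841151 —HB9→ 2·9^9 + 2·9^2 + 9 + 2 —bump→ 2·10^10 + 2·10^2 + 10 + 2 = 20000000212 —(−1)→ 20000000211

8, 80, 553, 6310, 93395, 1647195, 33554571, 774841151, 20000000211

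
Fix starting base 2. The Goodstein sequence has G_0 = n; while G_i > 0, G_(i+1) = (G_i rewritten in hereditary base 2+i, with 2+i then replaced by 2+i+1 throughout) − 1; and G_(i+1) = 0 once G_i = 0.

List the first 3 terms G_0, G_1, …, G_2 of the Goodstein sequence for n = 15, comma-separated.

15, 111, 1283

(0) 15|_2 = 2^(2 + 1) + 2^2 + 2 + 1 ↦ 3^(3 + 1) + 3^3 + 3 + 1|_3 = 112 ⇒ 111
(1) 111|_3 = 3^(3 + 1) + 3^3 + 3 ↦ 4^(4 + 1) + 4^4 + 4|_4 = 1284 ⇒ 1283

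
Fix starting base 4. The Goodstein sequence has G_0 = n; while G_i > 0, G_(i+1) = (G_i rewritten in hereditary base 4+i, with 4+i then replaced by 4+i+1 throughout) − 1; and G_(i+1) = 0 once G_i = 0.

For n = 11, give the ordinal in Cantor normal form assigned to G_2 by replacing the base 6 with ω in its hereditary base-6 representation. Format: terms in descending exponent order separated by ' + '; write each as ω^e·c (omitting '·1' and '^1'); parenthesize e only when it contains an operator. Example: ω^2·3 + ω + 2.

ω·2 + 1

[0] 11 ≡ 2·4 + 3 (base 4). Lift 5: 13. −1: 12.
[1] 12 ≡ 2·5 + 2 (base 5). Lift 6: 14. −1: 13.
[2] 13 ≡ 2·6 + 1 (base 6). Lift 7: 15. −1: 14.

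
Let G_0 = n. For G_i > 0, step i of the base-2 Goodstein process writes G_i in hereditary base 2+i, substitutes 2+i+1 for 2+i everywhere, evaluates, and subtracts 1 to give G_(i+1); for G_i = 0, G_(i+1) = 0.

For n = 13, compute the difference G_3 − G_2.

14813

(0) 13|_2 = 2^(2 + 1) + 2^2 + 1 ↦ 3^(3 + 1) + 3^3 + 1|_3 = 109 ⇒ 108
(1) 108|_3 = 3^(3 + 1) + 3^3 ↦ 4^(4 + 1) + 4^4|_4 = 1280 ⇒ 1279
(2) 1279|_4 = 4^(4 + 1) + 3·4^3 + 3·4^2 + 3·4 + 3 ↦ 5^(5 + 1) + 3·5^3 + 3·5^2 + 3·5 + 3|_5 = 16093 ⇒ 16092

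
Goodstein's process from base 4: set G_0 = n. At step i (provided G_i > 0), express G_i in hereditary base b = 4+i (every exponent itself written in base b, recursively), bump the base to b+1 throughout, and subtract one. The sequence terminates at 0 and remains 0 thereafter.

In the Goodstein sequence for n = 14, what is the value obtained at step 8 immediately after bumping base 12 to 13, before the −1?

step 0: 14 = 3·4 + 2; sub 5 for 4: 3·5 + 2; = 17; G_1 = 17−1 = 16
step 1: 16 = 3·5 + 1; sub 6 for 5: 3·6 + 1; = 19; G_2 = 19−1 = 18
step 2: 18 = 3·6; sub 7 for 6: 3·7; = 21; G_3 = 21−1 = 20
step 3: 20 = 2·7 + 6; sub 8 for 7: 2·8 + 6; = 22; G_4 = 22−1 = 21
step 4: 21 = 2·8 + 5; sub 9 for 8: 2·9 + 5; = 23; G_5 = 23−1 = 22
step 5: 22 = 2·9 + 4; sub 10 for 9: 2·10 + 4; = 24; G_6 = 24−1 = 23
step 6: 23 = 2·10 + 3; sub 11 for 10: 2·11 + 3; = 25; G_7 = 25−1 = 24
step 7: 24 = 2·11 + 2; sub 12 for 11: 2·12 + 2; = 26; G_8 = 26−1 = 25

27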